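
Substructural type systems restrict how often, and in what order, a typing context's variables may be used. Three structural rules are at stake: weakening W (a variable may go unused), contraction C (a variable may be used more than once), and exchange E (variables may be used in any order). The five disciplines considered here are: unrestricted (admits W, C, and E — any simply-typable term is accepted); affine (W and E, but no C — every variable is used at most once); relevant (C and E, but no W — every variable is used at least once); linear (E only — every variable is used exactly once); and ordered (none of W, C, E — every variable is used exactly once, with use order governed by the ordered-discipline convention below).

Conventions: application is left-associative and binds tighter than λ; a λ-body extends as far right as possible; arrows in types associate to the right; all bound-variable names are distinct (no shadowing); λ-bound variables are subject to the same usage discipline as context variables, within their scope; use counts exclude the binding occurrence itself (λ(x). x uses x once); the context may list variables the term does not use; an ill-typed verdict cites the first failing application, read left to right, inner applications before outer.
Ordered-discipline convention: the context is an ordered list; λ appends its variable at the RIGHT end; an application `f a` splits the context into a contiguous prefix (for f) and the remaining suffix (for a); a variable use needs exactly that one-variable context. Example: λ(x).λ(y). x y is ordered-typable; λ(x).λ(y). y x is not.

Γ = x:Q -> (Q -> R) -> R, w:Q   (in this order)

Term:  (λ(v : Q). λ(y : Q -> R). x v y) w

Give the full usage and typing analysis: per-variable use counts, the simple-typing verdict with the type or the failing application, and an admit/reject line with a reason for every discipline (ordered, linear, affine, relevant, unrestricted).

usage: x=1, w=1, v (λ-bound)=1, y (λ-bound)=1
left-to-right use order: x, v, y, w
typing: the term checks, with type (Q -> R) -> R
ordered: ✓, x, w, v, y once each; derivable with no W/C/E
linear: ✓, x, w, v, y: one use apiece
affine: ✓, none of x, w, v, y used more than once
relevant: ✓, every one of x, w, v, y appears
unrestricted: ✓, simply typable at (Q -> R) -> R; W, C, E all held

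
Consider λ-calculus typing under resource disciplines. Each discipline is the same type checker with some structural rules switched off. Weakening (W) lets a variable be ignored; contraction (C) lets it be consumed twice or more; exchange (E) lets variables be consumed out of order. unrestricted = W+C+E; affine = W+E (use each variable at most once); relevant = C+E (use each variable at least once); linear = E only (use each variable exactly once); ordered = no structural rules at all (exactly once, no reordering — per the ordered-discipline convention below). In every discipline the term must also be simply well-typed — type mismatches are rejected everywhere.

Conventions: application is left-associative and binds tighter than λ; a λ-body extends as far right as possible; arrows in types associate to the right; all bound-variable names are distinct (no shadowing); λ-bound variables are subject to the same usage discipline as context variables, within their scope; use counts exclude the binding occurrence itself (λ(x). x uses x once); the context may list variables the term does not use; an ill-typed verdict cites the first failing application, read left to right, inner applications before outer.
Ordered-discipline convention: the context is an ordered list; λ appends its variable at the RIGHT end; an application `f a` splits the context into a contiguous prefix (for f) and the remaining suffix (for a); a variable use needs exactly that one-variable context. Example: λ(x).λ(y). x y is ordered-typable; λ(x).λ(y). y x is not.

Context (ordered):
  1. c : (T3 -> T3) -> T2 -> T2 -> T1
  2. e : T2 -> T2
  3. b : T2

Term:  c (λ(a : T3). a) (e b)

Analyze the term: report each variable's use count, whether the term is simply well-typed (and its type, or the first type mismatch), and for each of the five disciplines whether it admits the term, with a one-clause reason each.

counts: c: 1; e: 1; b: 1; a (λ-bound): 1
left-to-right use order: c, a, e, b
typing: well-typed — term : T2 -> T1
ordered: ✓, single-use (c, e, b, a), ordered derivation ok
linear: ✓, c, e, b, a: one use apiece
affine: ✓, at most one use each (c, e, b, a)
relevant: ✓, none of c, e, b, a goes unused
unrestricted: ✓, typability at T2 -> T1 is all that's needed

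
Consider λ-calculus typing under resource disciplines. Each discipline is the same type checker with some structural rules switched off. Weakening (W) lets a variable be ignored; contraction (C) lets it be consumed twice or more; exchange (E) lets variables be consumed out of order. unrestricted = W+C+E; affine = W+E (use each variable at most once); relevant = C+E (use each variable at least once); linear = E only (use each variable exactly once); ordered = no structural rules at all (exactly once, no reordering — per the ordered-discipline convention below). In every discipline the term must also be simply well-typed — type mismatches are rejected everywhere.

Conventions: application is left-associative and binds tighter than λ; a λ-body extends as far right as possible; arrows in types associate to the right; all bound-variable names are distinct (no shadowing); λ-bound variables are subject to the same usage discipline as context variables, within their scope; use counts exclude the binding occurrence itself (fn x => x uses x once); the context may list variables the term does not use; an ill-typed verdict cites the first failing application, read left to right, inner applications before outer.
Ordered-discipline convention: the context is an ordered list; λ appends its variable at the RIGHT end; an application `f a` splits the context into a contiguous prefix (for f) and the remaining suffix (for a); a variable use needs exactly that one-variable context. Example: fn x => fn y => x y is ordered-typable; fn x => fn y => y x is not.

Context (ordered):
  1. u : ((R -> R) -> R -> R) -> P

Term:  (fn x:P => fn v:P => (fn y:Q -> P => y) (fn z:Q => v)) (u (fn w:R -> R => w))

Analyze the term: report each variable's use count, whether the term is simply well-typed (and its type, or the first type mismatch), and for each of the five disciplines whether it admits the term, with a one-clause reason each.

use counts: u: 1×, x (bound): 0×, v (bound): 1×, y (bound): 1×, z (bound): 0×, w (bound): 1×
uses in reading order: y, v, u, w
typing: well-typed — term : P -> Q -> P
ordered: ✗, x, z left unused
linear: ✗, x, z left unused
affine: ✓, u, x, v, y, z, w: no repeats, contraction unneeded
relevant: ✗, x, z left unused
unrestricted: ✓, type-checks (P -> Q -> P) and nothing is barred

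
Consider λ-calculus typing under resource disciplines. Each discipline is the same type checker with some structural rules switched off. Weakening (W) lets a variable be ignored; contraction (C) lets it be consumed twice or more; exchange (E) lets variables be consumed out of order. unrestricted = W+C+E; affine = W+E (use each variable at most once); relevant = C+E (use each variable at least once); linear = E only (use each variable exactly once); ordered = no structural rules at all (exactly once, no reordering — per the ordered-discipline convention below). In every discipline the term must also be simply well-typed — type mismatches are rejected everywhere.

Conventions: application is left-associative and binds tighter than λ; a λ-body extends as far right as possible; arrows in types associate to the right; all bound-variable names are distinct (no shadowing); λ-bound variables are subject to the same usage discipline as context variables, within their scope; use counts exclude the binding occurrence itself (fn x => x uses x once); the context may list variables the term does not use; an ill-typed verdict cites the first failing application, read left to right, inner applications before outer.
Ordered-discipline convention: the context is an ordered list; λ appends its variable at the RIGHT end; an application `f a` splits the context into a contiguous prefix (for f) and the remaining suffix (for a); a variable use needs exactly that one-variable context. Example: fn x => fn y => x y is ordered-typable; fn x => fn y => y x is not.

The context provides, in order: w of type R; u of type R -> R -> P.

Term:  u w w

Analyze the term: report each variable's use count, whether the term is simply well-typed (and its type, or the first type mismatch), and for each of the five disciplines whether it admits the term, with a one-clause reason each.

counts: w: 2×; u: 1×
order of uses: u, w, w
typing: well-typed at P
ordered: ✗ — repeated use of w ×2
linear: ✗ — repeated use of w ×2
affine: ✗ — repeated use of w ×2
relevant: ✓ — every one of w, u appears
unrestricted: ✓ — well-typed at P; no restrictions here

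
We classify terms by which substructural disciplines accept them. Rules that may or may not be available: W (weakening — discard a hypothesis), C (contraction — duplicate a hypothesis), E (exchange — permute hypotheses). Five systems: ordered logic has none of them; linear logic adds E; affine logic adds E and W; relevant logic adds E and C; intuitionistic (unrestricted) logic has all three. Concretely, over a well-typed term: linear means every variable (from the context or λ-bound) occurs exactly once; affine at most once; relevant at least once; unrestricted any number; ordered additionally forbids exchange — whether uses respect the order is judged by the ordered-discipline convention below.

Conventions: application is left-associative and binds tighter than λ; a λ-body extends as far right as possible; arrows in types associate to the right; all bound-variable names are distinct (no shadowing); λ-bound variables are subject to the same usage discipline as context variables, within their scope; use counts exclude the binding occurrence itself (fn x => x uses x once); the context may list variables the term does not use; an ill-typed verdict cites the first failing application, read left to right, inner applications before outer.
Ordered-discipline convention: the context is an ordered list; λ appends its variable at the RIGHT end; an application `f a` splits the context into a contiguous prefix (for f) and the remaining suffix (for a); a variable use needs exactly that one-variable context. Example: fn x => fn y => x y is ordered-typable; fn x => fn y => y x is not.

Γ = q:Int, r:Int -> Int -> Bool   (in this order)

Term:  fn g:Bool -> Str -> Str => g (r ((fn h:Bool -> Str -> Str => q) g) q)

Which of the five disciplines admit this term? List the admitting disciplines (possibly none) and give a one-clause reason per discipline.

admitting disciplines: unrestricted
variable uses: q: 2×; r: 1×; g (bound): 2×; h (bound): 0×
uses in reading order: g, r, q, g, q
typing: the term checks, with type (Bool -> Str -> Str) -> Str -> Str
ordered: ✗, repeated use of q ×2, g ×2; h left unused
linear: ✗, repeated use of q ×2, g ×2; h left unused
affine: ✗, repeated use of q ×2, g ×2
relevant: ✗, h left unused
unrestricted: ✓, typability at (Bool -> Str -> Str) -> Str -> Str is all that's needed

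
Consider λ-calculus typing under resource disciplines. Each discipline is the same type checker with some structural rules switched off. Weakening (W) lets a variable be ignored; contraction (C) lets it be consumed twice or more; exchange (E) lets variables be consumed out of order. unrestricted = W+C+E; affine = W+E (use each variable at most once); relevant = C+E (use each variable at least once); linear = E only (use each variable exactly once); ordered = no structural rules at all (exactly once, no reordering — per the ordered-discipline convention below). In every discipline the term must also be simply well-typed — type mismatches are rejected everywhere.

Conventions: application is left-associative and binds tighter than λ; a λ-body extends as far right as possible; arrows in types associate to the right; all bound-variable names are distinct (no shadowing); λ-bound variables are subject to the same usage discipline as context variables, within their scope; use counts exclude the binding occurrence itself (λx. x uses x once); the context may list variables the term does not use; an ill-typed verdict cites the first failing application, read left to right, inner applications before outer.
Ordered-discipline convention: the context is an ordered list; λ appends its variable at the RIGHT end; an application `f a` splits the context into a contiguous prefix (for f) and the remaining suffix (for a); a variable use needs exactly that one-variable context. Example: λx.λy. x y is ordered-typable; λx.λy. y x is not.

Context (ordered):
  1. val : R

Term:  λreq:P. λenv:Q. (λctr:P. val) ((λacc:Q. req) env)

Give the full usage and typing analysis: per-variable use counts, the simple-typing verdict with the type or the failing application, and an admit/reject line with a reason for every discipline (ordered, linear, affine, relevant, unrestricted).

usage: val ×1, req (λ-bound) ×1, env (λ-bound) ×1, ctr (λ-bound) ×0, acc (λ-bound) ×0
uses in reading order: val, req, env
typing: well-typed — term : P -> Q -> R
ordered: ✗ — ctr, acc left unused
linear: ✗ — ctr, acc left unused
affine: ✓ — none of val, req, env, ctr, acc used more than once
relevant: ✗ — ctr, acc left unused
unrestricted: ✓ — typability at P -> Q -> R is all that's needed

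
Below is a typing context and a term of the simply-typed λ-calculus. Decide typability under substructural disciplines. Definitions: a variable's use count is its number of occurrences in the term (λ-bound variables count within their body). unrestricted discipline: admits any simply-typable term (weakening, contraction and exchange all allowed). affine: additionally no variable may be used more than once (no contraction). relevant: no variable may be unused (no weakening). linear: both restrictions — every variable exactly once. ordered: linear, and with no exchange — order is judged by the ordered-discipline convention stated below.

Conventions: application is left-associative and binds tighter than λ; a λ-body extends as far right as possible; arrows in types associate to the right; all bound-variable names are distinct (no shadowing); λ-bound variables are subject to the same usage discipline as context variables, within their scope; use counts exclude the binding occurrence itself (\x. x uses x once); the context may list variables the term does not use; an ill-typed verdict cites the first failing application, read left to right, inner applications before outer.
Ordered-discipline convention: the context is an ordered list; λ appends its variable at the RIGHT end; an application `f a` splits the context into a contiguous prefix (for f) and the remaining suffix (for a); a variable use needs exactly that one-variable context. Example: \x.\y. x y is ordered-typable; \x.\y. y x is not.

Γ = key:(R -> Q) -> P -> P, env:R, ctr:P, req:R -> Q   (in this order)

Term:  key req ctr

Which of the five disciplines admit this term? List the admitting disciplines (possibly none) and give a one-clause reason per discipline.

admitted by: affine, unrestricted
counts: key: 1, env: 0, ctr: 1, req: 1
order of uses: key, req, ctr
typing: well-typed — term : P
ordered: ✗ — env never used (weakening)
linear: ✗ — env never used (weakening)
affine: ✓ — key, env, ctr, req: no repeats, contraction unneeded
relevant: ✗ — env never used (weakening)
unrestricted: ✓ — well-typed at P; no restrictions here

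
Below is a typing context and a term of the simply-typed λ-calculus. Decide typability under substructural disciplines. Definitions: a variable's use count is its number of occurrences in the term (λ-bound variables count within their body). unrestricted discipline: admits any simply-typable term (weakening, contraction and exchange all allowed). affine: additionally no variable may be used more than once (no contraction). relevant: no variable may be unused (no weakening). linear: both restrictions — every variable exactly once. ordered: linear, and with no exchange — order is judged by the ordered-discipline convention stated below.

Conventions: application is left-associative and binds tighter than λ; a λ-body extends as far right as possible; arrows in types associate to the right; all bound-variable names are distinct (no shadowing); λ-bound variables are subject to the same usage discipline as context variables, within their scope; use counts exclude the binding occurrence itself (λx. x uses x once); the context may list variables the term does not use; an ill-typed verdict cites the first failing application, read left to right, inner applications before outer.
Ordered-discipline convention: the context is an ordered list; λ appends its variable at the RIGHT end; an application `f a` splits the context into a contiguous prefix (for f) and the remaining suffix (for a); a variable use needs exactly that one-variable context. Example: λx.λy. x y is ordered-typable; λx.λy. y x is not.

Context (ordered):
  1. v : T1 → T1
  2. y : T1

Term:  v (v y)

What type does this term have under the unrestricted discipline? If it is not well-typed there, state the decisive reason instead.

term : T1
use counts: v: 2×, y: 1×
left-to-right use order: v, v, y
typing: well-typed — term : T1
per-discipline verdicts: ordered ✗; linear ✗; affine ✗; relevant ✓; unrestricted ✓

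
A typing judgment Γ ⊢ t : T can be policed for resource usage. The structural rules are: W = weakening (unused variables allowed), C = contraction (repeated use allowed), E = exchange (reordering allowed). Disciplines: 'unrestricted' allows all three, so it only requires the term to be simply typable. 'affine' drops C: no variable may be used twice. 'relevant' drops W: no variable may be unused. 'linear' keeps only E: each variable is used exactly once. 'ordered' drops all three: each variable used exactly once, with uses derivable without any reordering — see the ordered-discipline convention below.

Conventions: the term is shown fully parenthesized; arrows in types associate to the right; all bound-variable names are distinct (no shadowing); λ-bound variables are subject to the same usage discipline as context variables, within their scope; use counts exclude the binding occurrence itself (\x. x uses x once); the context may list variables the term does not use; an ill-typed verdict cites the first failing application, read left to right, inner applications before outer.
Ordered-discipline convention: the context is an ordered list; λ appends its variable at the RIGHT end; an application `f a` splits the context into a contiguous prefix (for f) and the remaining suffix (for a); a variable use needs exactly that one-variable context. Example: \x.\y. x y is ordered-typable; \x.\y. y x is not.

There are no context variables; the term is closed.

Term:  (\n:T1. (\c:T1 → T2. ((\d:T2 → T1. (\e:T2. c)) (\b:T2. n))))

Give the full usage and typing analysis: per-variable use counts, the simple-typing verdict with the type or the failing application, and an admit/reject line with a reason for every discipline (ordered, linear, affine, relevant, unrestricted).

variable uses: n (bound)=1; c (bound)=1; d (bound)=0; e (bound)=0; b (bound)=0
order of uses: c, n
typing: the term checks, with type T1 → (T1 → T2) → T2 → T1 → T2
ordered: ✗, d, e, b left unused
linear: ✗, d, e, b left unused
affine: ✓, no duplicate uses among n, c, d, e, b
relevant: ✗, d, e, b left unused
unrestricted: ✓, type-checks (T1 → (T1 → T2) → T2 → T1 → T2) and nothing is barred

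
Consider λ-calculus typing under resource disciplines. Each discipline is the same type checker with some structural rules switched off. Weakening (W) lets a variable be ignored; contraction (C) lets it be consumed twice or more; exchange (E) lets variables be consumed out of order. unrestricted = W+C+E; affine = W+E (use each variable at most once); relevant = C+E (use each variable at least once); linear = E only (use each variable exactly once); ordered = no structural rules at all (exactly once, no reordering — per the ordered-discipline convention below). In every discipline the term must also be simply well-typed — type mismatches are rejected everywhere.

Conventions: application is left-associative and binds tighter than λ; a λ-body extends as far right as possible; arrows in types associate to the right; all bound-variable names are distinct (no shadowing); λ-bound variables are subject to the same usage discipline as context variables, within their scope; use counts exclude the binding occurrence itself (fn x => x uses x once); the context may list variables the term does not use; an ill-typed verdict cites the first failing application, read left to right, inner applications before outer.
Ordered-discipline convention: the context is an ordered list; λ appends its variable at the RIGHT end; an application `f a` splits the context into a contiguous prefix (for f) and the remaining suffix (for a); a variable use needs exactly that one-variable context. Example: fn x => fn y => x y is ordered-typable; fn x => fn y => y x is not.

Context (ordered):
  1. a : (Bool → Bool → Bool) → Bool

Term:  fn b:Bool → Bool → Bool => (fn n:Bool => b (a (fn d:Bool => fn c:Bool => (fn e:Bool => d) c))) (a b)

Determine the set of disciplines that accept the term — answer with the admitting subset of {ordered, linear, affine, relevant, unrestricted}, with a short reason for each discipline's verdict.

admitting disciplines: unrestricted
variable uses: a ×2, b [bound] ×2, n [bound] ×0, d [bound] ×1, c [bound] ×1, e [bound] ×0
left-to-right use order: b, a, d, c, a, b
typing: well-typed — term : (Bool → Bool → Bool) → Bool → Bool
ordered: ✗, needs contraction — a ×2, b ×2; unused: n, e — weakening required
linear: ✗, needs contraction — a ×2, b ×2; unused: n, e — weakening required
affine: ✗, needs contraction — a ×2, b ×2
relevant: ✗, unused: n, e — weakening required
unrestricted: ✓, type-checks ((Bool → Bool → Bool) → Bool → Bool) and nothing is barred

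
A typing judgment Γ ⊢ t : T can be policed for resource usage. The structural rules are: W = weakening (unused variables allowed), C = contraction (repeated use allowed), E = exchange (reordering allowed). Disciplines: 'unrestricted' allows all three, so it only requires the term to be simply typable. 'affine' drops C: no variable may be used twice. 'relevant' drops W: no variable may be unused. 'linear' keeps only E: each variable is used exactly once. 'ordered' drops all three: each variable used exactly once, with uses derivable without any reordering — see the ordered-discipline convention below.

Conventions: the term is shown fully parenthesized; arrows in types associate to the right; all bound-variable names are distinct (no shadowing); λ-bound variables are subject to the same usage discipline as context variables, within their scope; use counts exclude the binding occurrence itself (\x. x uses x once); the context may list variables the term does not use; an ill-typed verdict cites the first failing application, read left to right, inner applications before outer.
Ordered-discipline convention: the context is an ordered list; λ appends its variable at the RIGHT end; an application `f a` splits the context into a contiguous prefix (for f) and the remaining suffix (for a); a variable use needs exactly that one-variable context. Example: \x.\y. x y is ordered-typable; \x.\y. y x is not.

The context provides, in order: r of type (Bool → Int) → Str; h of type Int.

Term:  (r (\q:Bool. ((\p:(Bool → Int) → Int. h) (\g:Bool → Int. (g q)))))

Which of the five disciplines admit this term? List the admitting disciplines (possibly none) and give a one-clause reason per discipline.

accepted by: affine, unrestricted
variable uses: r: 1×; h: 1×; q (bound): 1×; p (bound): 0×; g (bound): 1×
use order (left to right): r, h, g, q
typing: well-typed at Str
ordered ✗ (p never used (weakening))
linear ✗ (p never used (weakening))
affine ✓ (at most one use each (r, h, q, p, g))
relevant ✗ (p never used (weakening))
unrestricted ✓ (simply typable at Str; W, C, E all held)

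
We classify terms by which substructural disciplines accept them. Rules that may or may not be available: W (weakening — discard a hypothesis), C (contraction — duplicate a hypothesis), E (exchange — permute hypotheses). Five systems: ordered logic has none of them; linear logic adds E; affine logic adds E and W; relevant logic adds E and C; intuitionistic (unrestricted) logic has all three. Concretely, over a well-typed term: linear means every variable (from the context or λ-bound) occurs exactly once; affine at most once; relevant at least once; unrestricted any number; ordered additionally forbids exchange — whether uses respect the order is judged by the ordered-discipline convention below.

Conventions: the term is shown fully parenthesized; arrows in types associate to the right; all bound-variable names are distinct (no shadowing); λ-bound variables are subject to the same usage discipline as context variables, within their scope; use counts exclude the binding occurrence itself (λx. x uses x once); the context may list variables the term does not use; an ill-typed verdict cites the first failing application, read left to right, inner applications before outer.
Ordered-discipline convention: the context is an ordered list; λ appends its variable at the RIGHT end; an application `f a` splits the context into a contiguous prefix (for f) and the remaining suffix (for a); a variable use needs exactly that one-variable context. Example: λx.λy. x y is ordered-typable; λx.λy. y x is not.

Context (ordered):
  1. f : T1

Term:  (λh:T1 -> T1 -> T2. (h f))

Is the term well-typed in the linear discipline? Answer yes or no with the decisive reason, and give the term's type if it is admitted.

yes — each of f, h used exactly once; term : (T1 -> T1 -> T2) -> T1 -> T2
usage: f ×1, h (λ-bound) ×1
order of uses: h, f
typing: the term checks, with type (T1 -> T1 -> T2) -> T1 -> T2
across the five disciplines: ordered ✗ · linear ✓ · affine ✓ · relevant ✓ · unrestricted ✓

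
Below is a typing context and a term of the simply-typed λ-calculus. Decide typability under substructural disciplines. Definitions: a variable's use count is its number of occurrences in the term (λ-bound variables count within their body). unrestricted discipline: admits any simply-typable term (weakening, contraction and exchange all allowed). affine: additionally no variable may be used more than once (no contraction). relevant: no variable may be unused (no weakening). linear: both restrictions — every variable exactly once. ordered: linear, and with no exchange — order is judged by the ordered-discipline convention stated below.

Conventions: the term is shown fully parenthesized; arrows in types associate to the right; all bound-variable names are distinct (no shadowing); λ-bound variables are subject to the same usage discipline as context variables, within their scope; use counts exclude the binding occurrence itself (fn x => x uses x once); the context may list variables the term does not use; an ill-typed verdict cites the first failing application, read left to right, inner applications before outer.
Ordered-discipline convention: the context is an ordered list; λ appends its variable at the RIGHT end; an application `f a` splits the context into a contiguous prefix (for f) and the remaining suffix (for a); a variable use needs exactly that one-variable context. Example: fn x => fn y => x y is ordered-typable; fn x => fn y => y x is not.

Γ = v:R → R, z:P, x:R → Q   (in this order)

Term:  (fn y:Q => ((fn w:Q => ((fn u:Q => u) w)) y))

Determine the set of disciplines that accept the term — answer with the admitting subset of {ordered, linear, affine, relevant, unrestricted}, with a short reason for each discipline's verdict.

admitting disciplines: affine, unrestricted
variable uses: v: 0×, z: 0×, x: 0×, y (λ-bound): 1×, w (λ-bound): 1×, u (λ-bound): 1×
use order (left to right): u, w, y
typing: well-typed at Q → Q
ordered ✗ (v, z, x left unused)
linear ✗ (v, z, x left unused)
affine ✓ (no duplicate uses among v, z, x, y, w, u)
relevant ✗ (v, z, x left unused)
unrestricted ✓ (type-checks (Q → Q) and nothing is barred)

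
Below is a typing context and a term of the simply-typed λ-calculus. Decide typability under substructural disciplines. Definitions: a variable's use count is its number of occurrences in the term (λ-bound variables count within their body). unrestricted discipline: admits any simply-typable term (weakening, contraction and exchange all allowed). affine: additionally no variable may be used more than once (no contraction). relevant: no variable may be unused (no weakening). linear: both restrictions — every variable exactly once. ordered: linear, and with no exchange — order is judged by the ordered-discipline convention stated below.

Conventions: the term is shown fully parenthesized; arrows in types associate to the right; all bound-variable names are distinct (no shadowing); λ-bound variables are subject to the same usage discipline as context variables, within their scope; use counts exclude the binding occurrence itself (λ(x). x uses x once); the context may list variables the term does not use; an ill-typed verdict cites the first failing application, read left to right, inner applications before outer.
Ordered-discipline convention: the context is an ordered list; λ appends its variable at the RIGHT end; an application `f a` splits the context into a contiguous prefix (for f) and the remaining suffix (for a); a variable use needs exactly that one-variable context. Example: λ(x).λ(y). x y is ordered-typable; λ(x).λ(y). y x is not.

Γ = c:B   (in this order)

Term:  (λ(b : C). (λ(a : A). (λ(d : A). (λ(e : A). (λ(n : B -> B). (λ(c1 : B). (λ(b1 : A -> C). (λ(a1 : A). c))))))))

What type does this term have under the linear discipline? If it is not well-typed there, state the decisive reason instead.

not well-typed under linear — unused: b, a, d, e, n, c1, b1, a1 — weakening required
counts: c: 1, b (bound): 0, a (bound): 0, d (bound): 0, e (bound): 0, n (bound): 0, c1 (bound): 0, b1 (bound): 0, a1 (bound): 0
left-to-right use order: c
typing: ✓ — C -> A -> A -> A -> (B -> B) -> B -> (A -> C) -> A -> B
all disciplines: ordered ✗, linear ✗, affine ✓, relevant ✗, unrestricted ✓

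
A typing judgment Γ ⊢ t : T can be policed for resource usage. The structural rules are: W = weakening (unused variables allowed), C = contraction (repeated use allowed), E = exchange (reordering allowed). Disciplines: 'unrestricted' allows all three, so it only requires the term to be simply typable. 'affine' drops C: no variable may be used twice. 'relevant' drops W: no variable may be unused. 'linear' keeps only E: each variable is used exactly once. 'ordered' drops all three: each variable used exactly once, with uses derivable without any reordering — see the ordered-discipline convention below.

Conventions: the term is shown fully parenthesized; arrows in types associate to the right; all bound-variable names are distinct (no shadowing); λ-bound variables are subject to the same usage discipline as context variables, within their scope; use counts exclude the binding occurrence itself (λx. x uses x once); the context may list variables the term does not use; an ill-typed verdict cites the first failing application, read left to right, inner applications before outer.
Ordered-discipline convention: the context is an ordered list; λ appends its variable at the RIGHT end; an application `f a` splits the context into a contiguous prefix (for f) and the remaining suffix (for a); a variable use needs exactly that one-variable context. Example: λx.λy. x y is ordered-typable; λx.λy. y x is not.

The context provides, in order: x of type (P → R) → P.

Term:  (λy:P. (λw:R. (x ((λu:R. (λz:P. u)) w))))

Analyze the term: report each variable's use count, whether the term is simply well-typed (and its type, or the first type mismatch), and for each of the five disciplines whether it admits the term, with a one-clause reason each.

variable uses: x: 1×; y (bound): 0×; w (bound): 1×; u (bound): 1×; z (bound): 0×
order of uses: x, u, w
typing: ✓ — P → R → P
ordered ✗ (needs weakening: y, z unused)
linear ✗ (needs weakening: y, z unused)
affine ✓ (none of x, y, w, u, z used more than once)
relevant ✗ (needs weakening: y, z unused)
unrestricted ✓ (well-typed at P → R → P; no restrictions here)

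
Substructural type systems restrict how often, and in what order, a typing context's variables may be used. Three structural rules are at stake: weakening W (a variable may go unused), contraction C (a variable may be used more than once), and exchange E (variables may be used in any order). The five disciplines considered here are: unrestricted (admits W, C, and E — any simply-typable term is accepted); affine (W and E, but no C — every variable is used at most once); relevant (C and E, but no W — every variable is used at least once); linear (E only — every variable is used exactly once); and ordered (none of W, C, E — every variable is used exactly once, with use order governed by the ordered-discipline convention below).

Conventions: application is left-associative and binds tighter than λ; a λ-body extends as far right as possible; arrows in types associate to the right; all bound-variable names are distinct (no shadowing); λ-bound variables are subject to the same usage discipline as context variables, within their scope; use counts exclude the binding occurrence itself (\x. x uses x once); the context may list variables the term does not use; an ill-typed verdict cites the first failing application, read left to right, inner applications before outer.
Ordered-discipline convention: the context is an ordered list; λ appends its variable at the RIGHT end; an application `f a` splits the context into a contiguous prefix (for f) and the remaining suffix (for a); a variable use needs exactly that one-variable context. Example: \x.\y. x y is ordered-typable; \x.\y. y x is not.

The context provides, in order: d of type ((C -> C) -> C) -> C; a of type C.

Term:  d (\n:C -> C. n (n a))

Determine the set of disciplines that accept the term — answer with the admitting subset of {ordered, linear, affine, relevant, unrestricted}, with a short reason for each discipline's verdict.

admitting disciplines: relevant, unrestricted
usage: d: 1×, a: 1×, n (bound): 2×
uses in reading order: d, n, n, a
typing: well-typed — term : C
ordered ✗ (uses contraction: n ×2)
linear ✗ (uses contraction: n ×2)
affine ✗ (uses contraction: n ×2)
relevant ✓ (every one of d, a, n appears)
unrestricted ✓ (typability at C is all that's needed)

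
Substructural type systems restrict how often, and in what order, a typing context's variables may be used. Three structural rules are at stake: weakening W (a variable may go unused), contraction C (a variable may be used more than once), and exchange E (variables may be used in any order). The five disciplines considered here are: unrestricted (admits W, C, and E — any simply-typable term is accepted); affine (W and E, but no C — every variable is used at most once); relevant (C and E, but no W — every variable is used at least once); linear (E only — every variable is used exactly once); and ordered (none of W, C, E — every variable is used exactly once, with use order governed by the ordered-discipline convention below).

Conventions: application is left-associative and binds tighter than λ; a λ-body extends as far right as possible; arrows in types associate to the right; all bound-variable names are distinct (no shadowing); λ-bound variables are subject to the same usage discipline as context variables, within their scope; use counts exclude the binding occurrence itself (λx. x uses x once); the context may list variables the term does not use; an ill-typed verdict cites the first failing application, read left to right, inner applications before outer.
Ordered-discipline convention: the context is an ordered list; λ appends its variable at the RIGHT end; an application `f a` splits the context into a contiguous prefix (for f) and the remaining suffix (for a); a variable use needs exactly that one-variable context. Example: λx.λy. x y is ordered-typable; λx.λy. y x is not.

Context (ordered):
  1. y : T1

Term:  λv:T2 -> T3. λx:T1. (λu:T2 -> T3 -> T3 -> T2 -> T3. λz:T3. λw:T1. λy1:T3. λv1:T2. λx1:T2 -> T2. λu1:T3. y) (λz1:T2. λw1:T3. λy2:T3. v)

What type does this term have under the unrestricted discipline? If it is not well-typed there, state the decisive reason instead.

term : (T2 -> T3) -> T1 -> T3 -> T1 -> T3 -> T2 -> (T2 -> T2) -> T3 -> T1
usage: y=1; v (bound)=1; x (bound)=0; u (bound)=0; z (bound)=0; w (bound)=0; y1 (bound)=0; v1 (bound)=0; x1 (bound)=0; u1 (bound)=0; z1 (bound)=0; w1 (bound)=0; y2 (bound)=0
order of uses: y, v
typing: well-typed at (T2 -> T3) -> T1 -> T3 -> T1 -> T3 -> T2 -> (T2 -> T2) -> T3 -> T1
across the five disciplines: ordered ✗ · linear ✗ · affine ✓ · relevant ✗ · unrestricted ✓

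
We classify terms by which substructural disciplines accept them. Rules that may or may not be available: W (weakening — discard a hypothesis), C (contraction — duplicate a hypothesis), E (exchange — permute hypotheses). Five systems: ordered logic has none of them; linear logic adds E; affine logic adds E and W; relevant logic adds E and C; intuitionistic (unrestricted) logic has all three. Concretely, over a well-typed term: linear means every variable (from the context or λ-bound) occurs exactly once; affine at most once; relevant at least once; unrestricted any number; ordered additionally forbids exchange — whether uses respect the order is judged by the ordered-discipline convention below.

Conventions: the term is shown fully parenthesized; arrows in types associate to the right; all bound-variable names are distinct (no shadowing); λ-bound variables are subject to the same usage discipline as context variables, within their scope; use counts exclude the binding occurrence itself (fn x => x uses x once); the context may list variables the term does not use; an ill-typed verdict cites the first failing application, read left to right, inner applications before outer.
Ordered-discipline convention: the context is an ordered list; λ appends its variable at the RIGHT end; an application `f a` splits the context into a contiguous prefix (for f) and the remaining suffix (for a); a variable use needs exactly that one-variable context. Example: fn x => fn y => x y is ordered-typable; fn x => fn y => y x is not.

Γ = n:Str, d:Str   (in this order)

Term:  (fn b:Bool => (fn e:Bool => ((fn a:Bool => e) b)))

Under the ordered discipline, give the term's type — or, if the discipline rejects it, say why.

not well-typed under ordered — needs weakening: n, d, a unused
usage: n: 0×, d: 0×, b [bound]: 1×, e [bound]: 1×, a [bound]: 0×
left-to-right use order: e, b
typing: the term checks, with type Bool → Bool → Bool
per-discipline verdicts: ordered ✗, linear ✗, affine ✓, relevant ✗, unrestricted ✓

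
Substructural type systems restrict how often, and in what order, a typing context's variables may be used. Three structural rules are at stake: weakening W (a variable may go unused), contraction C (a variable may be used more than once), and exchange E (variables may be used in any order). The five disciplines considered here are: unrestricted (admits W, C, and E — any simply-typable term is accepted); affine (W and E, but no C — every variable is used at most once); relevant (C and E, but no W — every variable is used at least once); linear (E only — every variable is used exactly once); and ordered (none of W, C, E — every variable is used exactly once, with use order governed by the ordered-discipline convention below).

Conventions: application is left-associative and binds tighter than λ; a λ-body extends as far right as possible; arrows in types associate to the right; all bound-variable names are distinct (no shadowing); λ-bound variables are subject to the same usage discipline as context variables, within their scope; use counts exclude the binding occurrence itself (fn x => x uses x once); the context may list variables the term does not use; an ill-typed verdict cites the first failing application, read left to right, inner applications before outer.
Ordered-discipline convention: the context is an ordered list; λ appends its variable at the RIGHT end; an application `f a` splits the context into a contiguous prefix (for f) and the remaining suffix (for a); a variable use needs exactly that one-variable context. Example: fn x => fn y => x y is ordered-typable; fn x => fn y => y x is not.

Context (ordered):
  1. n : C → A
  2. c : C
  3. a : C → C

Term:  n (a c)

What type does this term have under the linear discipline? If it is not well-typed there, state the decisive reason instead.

term : A
use counts: n: 1, c: 1, a: 1
order of uses: n, a, c
typing: well-typed — term : A
all disciplines: ordered ✗; linear ✓; affine ✓; relevant ✓; unrestricted ✓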